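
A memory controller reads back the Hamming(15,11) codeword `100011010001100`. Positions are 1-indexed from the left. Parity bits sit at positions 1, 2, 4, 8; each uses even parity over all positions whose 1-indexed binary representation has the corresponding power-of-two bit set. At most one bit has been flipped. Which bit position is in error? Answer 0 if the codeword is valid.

11

s1: b1⊕b3⊕b5⊕b7⊕b9⊕b11⊕b13⊕b15 = 1⊕0⊕1⊕0⊕0⊕0⊕1⊕0 = 1
s2: b2⊕b3⊕b6⊕b7⊕b10⊕b11⊕b14⊕b15 = 0⊕0⊕1⊕0⊕0⊕0⊕0⊕0 = 1
s4: b4⊕b5⊕b6⊕b7⊕b12⊕b13⊕b14⊕b15 = 0⊕1⊕1⊕0⊕1⊕1⊕0⊕0 = 0
s8: b8⊕b9⊕b10⊕b11⊕b12⊕b13⊕b14⊕b15 = 1⊕0⊕0⊕0⊕1⊕1⊕0⊕0 = 1
Syndrome (s8...s1) = 1011 → position 11.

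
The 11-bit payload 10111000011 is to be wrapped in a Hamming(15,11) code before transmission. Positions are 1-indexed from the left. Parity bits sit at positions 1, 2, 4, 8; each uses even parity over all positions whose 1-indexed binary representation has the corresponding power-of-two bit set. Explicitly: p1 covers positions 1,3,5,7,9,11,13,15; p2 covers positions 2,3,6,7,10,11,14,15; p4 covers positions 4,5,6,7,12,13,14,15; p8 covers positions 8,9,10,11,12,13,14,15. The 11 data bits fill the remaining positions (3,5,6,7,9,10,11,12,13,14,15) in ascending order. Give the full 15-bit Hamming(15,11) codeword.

Place data bits at non-power-of-two positions: b3=1, b5=0, b6=1, b7=1, b9=1, b10=0, b11=0, b12=0, b13=0, b14=1, b15=1.
p1 = XOR of data positions {3,5,7,9,11,13,15} = 1⊕0⊕1⊕1⊕0⊕0⊕1 = 0
p2 = XOR of data positions {3,6,7,10,11,14,15} = 1⊕1⊕1⊕0⊕0⊕1⊕1 = 1
p4 = XOR of data positions {5,6,7,12,13,14,15} = 0⊕1⊕1⊕0⊕0⊕1⊕1 = 0
p8 = XOR of data positions {9,10,11,12,13,14,15} = 1⊕0⊕0⊕0⊕0⊕1⊕1 = 1
Codeword b1..b15 = 011001111000011

011001111000011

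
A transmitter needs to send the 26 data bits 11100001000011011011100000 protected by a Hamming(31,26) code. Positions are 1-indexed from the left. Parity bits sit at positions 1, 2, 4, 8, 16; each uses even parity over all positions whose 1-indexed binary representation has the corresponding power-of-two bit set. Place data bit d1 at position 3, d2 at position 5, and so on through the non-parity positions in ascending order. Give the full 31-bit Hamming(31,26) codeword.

Place data bits at non-power-of-two positions: b3=1, b5=1, b6=1, b7=0, b9=0, b10=0, b11=0, b12=1, b13=0, b14=0, b15=0, b17=0, b18=1, b19=1, b20=0, b21=1, b22=1, b23=0, b24=1, b25=1, b26=1, b27=0, b28=0, b29=0, b30=0, b31=0.
p1 = XOR of data positions {3,5,7,9,11,13,15,17,19,21,23,25,27,29,31} = 1⊕1⊕0⊕0⊕0⊕0⊕0⊕0⊕1⊕1⊕0⊕1⊕0⊕0⊕0 = 1
p2 = XOR of data positions {3,6,7,10,11,14,15,18,19,22,23,26,27,30,31} = 1⊕1⊕0⊕0⊕0⊕0⊕0⊕1⊕1⊕1⊕0⊕1⊕0⊕0⊕0 = 0
p4 = XOR of data positions {5,6,7,12,13,14,15,20,21,22,23,28,29,30,31} = 1⊕1⊕0⊕1⊕0⊕0⊕0⊕0⊕1⊕1⊕0⊕0⊕0⊕0⊕0 = 1
p8 = XOR of data positions {9,10,11,12,13,14,15,24,25,26,27,28,29,30,31} = 0⊕0⊕0⊕1⊕0⊕0⊕0⊕1⊕1⊕1⊕0⊕0⊕0⊕0⊕0 = 0
p16 = XOR of data positions {17,18,19,20,21,22,23,24,25,26,27,28,29,30,31} = 0⊕1⊕1⊕0⊕1⊕1⊕0⊕1⊕1⊕1⊕0⊕0⊕0⊕0⊕0 = 1
Codeword b1..b31 = 1011110000010001011011011100000

1011110000010001011011011100000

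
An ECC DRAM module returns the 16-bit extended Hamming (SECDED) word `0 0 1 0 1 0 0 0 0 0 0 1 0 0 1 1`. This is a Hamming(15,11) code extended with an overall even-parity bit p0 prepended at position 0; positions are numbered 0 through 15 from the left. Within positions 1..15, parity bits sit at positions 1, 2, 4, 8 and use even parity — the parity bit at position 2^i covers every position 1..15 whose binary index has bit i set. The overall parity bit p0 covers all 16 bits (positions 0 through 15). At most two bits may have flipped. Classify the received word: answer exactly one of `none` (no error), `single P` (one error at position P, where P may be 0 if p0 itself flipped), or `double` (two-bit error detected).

single 12

s1: b1⊕b3⊕b5⊕b7⊕b9⊕b11⊕b13⊕b15 = 0⊕0⊕0⊕0⊕0⊕1⊕0⊕1 = 0
s2: b2⊕b3⊕b6⊕b7⊕b10⊕b11⊕b14⊕b15 = 1⊕0⊕0⊕0⊕0⊕1⊕1⊕1 = 0
s4: b4⊕b5⊕b6⊕b7⊕b12⊕b13⊕b14⊕b15 = 1⊕0⊕0⊕0⊕0⊕0⊕1⊕1 = 1
s8: b8⊕b9⊕b10⊕b11⊕b12⊕b13⊕b14⊕b15 = 0⊕0⊕0⊕1⊕0⊕0⊕1⊕1 = 1
Syndrome (s8...s1) = 1100 → position 12.
Overall parity (XOR of all 16 bits, including p0): 0⊕0⊕1⊕0⊕1⊕0⊕0⊕0⊕0⊕0⊕0⊕1⊕0⊕0⊕1⊕1 = 1
Overall=1, syndrome position=12 → single-bit error at position 12.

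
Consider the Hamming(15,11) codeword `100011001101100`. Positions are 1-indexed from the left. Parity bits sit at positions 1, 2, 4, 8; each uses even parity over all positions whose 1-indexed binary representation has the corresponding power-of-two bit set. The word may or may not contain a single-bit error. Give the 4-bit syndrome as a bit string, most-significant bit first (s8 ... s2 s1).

0000

s1: b1⊕b3⊕b5⊕b7⊕b9⊕b11⊕b13⊕b15 = 1⊕0⊕1⊕0⊕1⊕0⊕1⊕0 = 0
s2: b2⊕b3⊕b6⊕b7⊕b10⊕b11⊕b14⊕b15 = 0⊕0⊕1⊕0⊕1⊕0⊕0⊕0 = 0
s4: b4⊕b5⊕b6⊕b7⊕b12⊕b13⊕b14⊕b15 = 0⊕1⊕1⊕0⊕1⊕1⊕0⊕0 = 0
s8: b8⊕b9⊕b10⊕b11⊕b12⊕b13⊕b14⊕b15 = 0⊕1⊕1⊕0⊕1⊕1⊕0⊕0 = 0
Syndrome (s8...s1) = 0000 → position 0 (no error).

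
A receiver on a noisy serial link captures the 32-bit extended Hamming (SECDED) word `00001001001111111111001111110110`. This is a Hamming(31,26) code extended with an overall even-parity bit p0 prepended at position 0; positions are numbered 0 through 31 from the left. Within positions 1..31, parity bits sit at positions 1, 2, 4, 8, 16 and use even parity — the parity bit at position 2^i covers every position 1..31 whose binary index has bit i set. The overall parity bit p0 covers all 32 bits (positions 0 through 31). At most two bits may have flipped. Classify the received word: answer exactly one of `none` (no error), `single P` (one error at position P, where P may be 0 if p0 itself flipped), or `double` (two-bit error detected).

none

s1: b1⊕b3⊕b5⊕b7⊕b9⊕b11⊕b13⊕b15⊕b17⊕b19⊕b21⊕b23⊕b25⊕b27⊕b29⊕b31 = 0⊕0⊕0⊕1⊕0⊕1⊕1⊕1⊕1⊕1⊕0⊕1⊕1⊕1⊕1⊕0 = 0
s2: b2⊕b3⊕b6⊕b7⊕b10⊕b11⊕b14⊕b15⊕b18⊕b19⊕b22⊕b23⊕b26⊕b27⊕b30⊕b31 = 0⊕0⊕0⊕1⊕1⊕1⊕1⊕1⊕1⊕1⊕1⊕1⊕1⊕1⊕1⊕0 = 0
s4: b4⊕b5⊕b6⊕b7⊕b12⊕b13⊕b14⊕b15⊕b20⊕b21⊕b22⊕b23⊕b28⊕b29⊕b30⊕b31 = 1⊕0⊕0⊕1⊕1⊕1⊕1⊕1⊕0⊕0⊕1⊕1⊕0⊕1⊕1⊕0 = 0
s8: b8⊕b9⊕b10⊕b11⊕b12⊕b13⊕b14⊕b15⊕b24⊕b25⊕b26⊕b27⊕b28⊕b29⊕b30⊕b31 = 0⊕0⊕1⊕1⊕1⊕1⊕1⊕1⊕1⊕1⊕1⊕1⊕0⊕1⊕1⊕0 = 0
s16: b16⊕b17⊕b18⊕b19⊕b20⊕b21⊕b22⊕b23⊕b24⊕b25⊕b26⊕b27⊕b28⊕b29⊕b30⊕b31 = 1⊕1⊕1⊕1⊕0⊕0⊕1⊕1⊕1⊕1⊕1⊕1⊕0⊕1⊕1⊕0 = 0
Syndrome (s16...s1) = 00000 → position 0 (no error).
Overall parity (XOR of all 32 bits, including p0): 0⊕0⊕0⊕0⊕1⊕0⊕0⊕1⊕0⊕0⊕1⊕1⊕1⊕1⊕1⊕1⊕1⊕1⊕1⊕1⊕0⊕0⊕1⊕1⊕1⊕1⊕1⊕1⊕0⊕1⊕1⊕0 = 0
Overall=0, syndrome position=0 → no error.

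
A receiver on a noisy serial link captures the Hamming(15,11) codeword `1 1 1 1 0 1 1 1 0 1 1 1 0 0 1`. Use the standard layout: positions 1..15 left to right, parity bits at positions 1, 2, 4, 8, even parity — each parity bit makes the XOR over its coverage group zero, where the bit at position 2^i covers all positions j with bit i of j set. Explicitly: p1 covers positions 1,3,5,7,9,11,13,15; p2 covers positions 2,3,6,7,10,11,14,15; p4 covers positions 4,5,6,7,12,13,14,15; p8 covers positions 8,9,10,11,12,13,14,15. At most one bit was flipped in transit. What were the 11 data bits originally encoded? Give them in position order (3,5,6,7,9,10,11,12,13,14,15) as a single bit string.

s1: b1⊕b3⊕b5⊕b7⊕b9⊕b11⊕b13⊕b15 = 1⊕1⊕0⊕1⊕0⊕1⊕0⊕1 = 1
s2: b2⊕b3⊕b6⊕b7⊕b10⊕b11⊕b14⊕b15 = 1⊕1⊕1⊕1⊕1⊕1⊕0⊕1 = 1
s4: b4⊕b5⊕b6⊕b7⊕b12⊕b13⊕b14⊕b15 = 1⊕0⊕1⊕1⊕1⊕0⊕0⊕1 = 1
s8: b8⊕b9⊕b10⊕b11⊕b12⊕b13⊕b14⊕b15 = 1⊕0⊕1⊕1⊕1⊕0⊕0⊕1 = 1
Syndrome (s8...s1) = 1111 → position 15.
Flip bit 15: corrected codeword = 111101110111000
Data bits at positions 3,5,6,7,9,10,11,12,13,14,15: 10110111000

10110111000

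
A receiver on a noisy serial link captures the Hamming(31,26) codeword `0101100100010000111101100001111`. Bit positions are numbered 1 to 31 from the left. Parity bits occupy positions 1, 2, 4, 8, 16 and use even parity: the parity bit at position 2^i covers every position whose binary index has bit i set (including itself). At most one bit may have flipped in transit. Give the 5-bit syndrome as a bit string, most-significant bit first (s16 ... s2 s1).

s1: b1⊕b3⊕b5⊕b7⊕b9⊕b11⊕b13⊕b15⊕b17⊕b19⊕b21⊕b23⊕b25⊕b27⊕b29⊕b31 = 0⊕0⊕1⊕0⊕0⊕0⊕0⊕0⊕1⊕1⊕0⊕1⊕0⊕0⊕1⊕1 = 0
s2: b2⊕b3⊕b6⊕b7⊕b10⊕b11⊕b14⊕b15⊕b18⊕b19⊕b22⊕b23⊕b26⊕b27⊕b30⊕b31 = 1⊕0⊕0⊕0⊕0⊕0⊕0⊕0⊕1⊕1⊕1⊕1⊕0⊕0⊕1⊕1 = 1
s4: b4⊕b5⊕b6⊕b7⊕b12⊕b13⊕b14⊕b15⊕b20⊕b21⊕b22⊕b23⊕b28⊕b29⊕b30⊕b31 = 1⊕1⊕0⊕0⊕1⊕0⊕0⊕0⊕1⊕0⊕1⊕1⊕1⊕1⊕1⊕1 = 0
s8: b8⊕b9⊕b10⊕b11⊕b12⊕b13⊕b14⊕b15⊕b24⊕b25⊕b26⊕b27⊕b28⊕b29⊕b30⊕b31 = 1⊕0⊕0⊕0⊕1⊕0⊕0⊕0⊕0⊕0⊕0⊕0⊕1⊕1⊕1⊕1 = 0
s16: b16⊕b17⊕b18⊕b19⊕b20⊕b21⊕b22⊕b23⊕b24⊕b25⊕b26⊕b27⊕b28⊕b29⊕b30⊕b31 = 0⊕1⊕1⊕1⊕1⊕0⊕1⊕1⊕0⊕0⊕0⊕0⊕1⊕1⊕1⊕1 = 0
Syndrome (s16...s1) = 00010 → position 2.

00010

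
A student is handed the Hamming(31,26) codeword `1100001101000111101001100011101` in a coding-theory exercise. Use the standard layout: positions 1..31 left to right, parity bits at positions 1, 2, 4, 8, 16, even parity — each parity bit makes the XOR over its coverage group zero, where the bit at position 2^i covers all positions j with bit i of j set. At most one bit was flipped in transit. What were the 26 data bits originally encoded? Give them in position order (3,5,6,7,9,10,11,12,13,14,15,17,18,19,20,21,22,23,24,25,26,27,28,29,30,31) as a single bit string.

00010100011001001100011101

s1: b1⊕b3⊕b5⊕b7⊕b9⊕b11⊕b13⊕b15⊕b17⊕b19⊕b21⊕b23⊕b25⊕b27⊕b29⊕b31 = 1⊕0⊕0⊕1⊕0⊕0⊕0⊕1⊕1⊕1⊕0⊕1⊕0⊕1⊕1⊕1 = 1
s2: b2⊕b3⊕b6⊕b7⊕b10⊕b11⊕b14⊕b15⊕b18⊕b19⊕b22⊕b23⊕b26⊕b27⊕b30⊕b31 = 1⊕0⊕0⊕1⊕1⊕0⊕1⊕1⊕0⊕1⊕1⊕1⊕0⊕1⊕0⊕1 = 0
s4: b4⊕b5⊕b6⊕b7⊕b12⊕b13⊕b14⊕b15⊕b20⊕b21⊕b22⊕b23⊕b28⊕b29⊕b30⊕b31 = 0⊕0⊕0⊕1⊕0⊕0⊕1⊕1⊕0⊕0⊕1⊕1⊕1⊕1⊕0⊕1 = 0
s8: b8⊕b9⊕b10⊕b11⊕b12⊕b13⊕b14⊕b15⊕b24⊕b25⊕b26⊕b27⊕b28⊕b29⊕b30⊕b31 = 1⊕0⊕1⊕0⊕0⊕0⊕1⊕1⊕0⊕0⊕0⊕1⊕1⊕1⊕0⊕1 = 0
s16: b16⊕b17⊕b18⊕b19⊕b20⊕b21⊕b22⊕b23⊕b24⊕b25⊕b26⊕b27⊕b28⊕b29⊕b30⊕b31 = 1⊕1⊕0⊕1⊕0⊕0⊕1⊕1⊕0⊕0⊕0⊕1⊕1⊕1⊕0⊕1 = 1
Syndrome (s16...s1) = 10001 → position 17.
Flip bit 17: corrected codeword = 1100001101000111001001100011101
Data bits at positions 3,5,6,7,9,10,11,12,13,14,15,17,18,19,20,21,22,23,24,25,26,27,28,29,30,31: 00010100011001001100011101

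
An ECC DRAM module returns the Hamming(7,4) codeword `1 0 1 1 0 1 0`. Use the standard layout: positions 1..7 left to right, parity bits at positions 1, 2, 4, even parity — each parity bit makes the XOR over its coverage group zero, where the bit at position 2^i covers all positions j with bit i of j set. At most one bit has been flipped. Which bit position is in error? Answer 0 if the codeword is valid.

0

s1: b1⊕b3⊕b5⊕b7 = 1⊕1⊕0⊕0 = 0
s2: b2⊕b3⊕b6⊕b7 = 0⊕1⊕1⊕0 = 0
s4: b4⊕b5⊕b6⊕b7 = 1⊕0⊕1⊕0 = 0
Syndrome (s4...s1) = 000 → position 0 (no error).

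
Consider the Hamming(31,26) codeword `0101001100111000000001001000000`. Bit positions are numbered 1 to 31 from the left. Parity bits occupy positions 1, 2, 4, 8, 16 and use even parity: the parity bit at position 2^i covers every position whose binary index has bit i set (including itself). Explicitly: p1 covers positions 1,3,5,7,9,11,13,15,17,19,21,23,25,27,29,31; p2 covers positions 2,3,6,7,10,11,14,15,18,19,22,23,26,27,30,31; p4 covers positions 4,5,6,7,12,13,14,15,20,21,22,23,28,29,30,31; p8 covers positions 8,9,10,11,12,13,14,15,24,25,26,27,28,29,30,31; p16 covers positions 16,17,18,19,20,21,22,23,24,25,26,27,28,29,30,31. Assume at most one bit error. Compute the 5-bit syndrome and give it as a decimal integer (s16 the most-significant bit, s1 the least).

s1: b1⊕b3⊕b5⊕b7⊕b9⊕b11⊕b13⊕b15⊕b17⊕b19⊕b21⊕b23⊕b25⊕b27⊕b29⊕b31 = 0⊕0⊕0⊕1⊕0⊕1⊕1⊕0⊕0⊕0⊕0⊕0⊕1⊕0⊕0⊕0 = 0
s2: b2⊕b3⊕b6⊕b7⊕b10⊕b11⊕b14⊕b15⊕b18⊕b19⊕b22⊕b23⊕b26⊕b27⊕b30⊕b31 = 1⊕0⊕0⊕1⊕0⊕1⊕0⊕0⊕0⊕0⊕1⊕0⊕0⊕0⊕0⊕0 = 0
s4: b4⊕b5⊕b6⊕b7⊕b12⊕b13⊕b14⊕b15⊕b20⊕b21⊕b22⊕b23⊕b28⊕b29⊕b30⊕b31 = 1⊕0⊕0⊕1⊕1⊕1⊕0⊕0⊕0⊕0⊕1⊕0⊕0⊕0⊕0⊕0 = 1
s8: b8⊕b9⊕b10⊕b11⊕b12⊕b13⊕b14⊕b15⊕b24⊕b25⊕b26⊕b27⊕b28⊕b29⊕b30⊕b31 = 1⊕0⊕0⊕1⊕1⊕1⊕0⊕0⊕0⊕1⊕0⊕0⊕0⊕0⊕0⊕0 = 1
s16: b16⊕b17⊕b18⊕b19⊕b20⊕b21⊕b22⊕b23⊕b24⊕b25⊕b26⊕b27⊕b28⊕b29⊕b30⊕b31 = 0⊕0⊕0⊕0⊕0⊕0⊕1⊕0⊕0⊕1⊕0⊕0⊕0⊕0⊕0⊕0 = 0
Syndrome (s16...s1) = 01100 → position 12.

12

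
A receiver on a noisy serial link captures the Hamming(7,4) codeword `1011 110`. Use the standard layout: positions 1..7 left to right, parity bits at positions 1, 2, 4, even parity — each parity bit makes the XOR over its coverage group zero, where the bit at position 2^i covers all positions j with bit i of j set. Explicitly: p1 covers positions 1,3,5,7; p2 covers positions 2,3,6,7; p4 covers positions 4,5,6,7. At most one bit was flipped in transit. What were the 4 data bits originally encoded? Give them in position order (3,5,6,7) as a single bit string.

1010

s1: b1⊕b3⊕b5⊕b7 = 1⊕1⊕1⊕0 = 1
s2: b2⊕b3⊕b6⊕b7 = 0⊕1⊕1⊕0 = 0
s4: b4⊕b5⊕b6⊕b7 = 1⊕1⊕1⊕0 = 1
Syndrome (s4...s1) = 101 → position 5.
Flip bit 5: corrected codeword = 1011010
Data bits at positions 3,5,6,7: 1010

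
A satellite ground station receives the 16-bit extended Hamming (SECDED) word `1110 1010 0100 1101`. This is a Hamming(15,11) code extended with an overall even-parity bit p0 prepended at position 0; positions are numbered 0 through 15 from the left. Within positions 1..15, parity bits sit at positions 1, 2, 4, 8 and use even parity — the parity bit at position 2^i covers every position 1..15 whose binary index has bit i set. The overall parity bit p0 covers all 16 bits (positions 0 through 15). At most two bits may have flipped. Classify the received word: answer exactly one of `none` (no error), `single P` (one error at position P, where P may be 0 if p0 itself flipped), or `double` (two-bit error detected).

s1: b1⊕b3⊕b5⊕b7⊕b9⊕b11⊕b13⊕b15 = 1⊕0⊕0⊕0⊕1⊕0⊕1⊕1 = 0
s2: b2⊕b3⊕b6⊕b7⊕b10⊕b11⊕b14⊕b15 = 1⊕0⊕1⊕0⊕0⊕0⊕0⊕1 = 1
s4: b4⊕b5⊕b6⊕b7⊕b12⊕b13⊕b14⊕b15 = 1⊕0⊕1⊕0⊕1⊕1⊕0⊕1 = 1
s8: b8⊕b9⊕b10⊕b11⊕b12⊕b13⊕b14⊕b15 = 0⊕1⊕0⊕0⊕1⊕1⊕0⊕1 = 0
Syndrome (s8...s1) = 0110 → position 6.
Overall parity (XOR of all 16 bits, including p0): 1⊕1⊕1⊕0⊕1⊕0⊕1⊕0⊕0⊕1⊕0⊕0⊕1⊕1⊕0⊕1 = 1
Overall=1, syndrome position=6 → single-bit error at position 6.

single 6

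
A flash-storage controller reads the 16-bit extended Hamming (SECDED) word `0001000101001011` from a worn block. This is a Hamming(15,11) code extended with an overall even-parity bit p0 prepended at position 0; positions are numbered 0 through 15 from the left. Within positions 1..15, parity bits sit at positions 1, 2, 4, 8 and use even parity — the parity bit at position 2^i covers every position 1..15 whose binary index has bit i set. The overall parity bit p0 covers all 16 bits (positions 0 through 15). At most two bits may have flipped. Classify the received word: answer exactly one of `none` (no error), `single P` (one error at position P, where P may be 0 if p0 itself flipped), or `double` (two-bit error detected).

s1: b1⊕b3⊕b5⊕b7⊕b9⊕b11⊕b13⊕b15 = 0⊕1⊕0⊕1⊕1⊕0⊕0⊕1 = 0
s2: b2⊕b3⊕b6⊕b7⊕b10⊕b11⊕b14⊕b15 = 0⊕1⊕0⊕1⊕0⊕0⊕1⊕1 = 0
s4: b4⊕b5⊕b6⊕b7⊕b12⊕b13⊕b14⊕b15 = 0⊕0⊕0⊕1⊕1⊕0⊕1⊕1 = 0
s8: b8⊕b9⊕b10⊕b11⊕b12⊕b13⊕b14⊕b15 = 0⊕1⊕0⊕0⊕1⊕0⊕1⊕1 = 0
Syndrome (s8...s1) = 0000 → position 0 (no error).
Overall parity (XOR of all 16 bits, including p0): 0⊕0⊕0⊕1⊕0⊕0⊕0⊕1⊕0⊕1⊕0⊕0⊕1⊕0⊕1⊕1 = 0
Overall=0, syndrome position=0 → no error.

none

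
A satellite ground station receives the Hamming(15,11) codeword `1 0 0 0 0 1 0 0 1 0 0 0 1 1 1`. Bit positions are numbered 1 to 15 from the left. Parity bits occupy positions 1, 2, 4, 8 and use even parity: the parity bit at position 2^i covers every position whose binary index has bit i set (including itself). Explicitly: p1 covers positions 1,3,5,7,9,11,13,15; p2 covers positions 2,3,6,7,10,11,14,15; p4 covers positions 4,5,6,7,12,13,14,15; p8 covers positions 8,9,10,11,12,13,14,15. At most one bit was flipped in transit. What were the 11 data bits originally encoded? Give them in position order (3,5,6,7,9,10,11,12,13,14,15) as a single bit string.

00101000111

s1: b1⊕b3⊕b5⊕b7⊕b9⊕b11⊕b13⊕b15 = 1⊕0⊕0⊕0⊕1⊕0⊕1⊕1 = 0
s2: b2⊕b3⊕b6⊕b7⊕b10⊕b11⊕b14⊕b15 = 0⊕0⊕1⊕0⊕0⊕0⊕1⊕1 = 1
s4: b4⊕b5⊕b6⊕b7⊕b12⊕b13⊕b14⊕b15 = 0⊕0⊕1⊕0⊕0⊕1⊕1⊕1 = 0
s8: b8⊕b9⊕b10⊕b11⊕b12⊕b13⊕b14⊕b15 = 0⊕1⊕0⊕0⊕0⊕1⊕1⊕1 = 0
Syndrome (s8...s1) = 0010 → position 2.
Flip bit 2: corrected codeword = 110001001000111
Data bits at positions 3,5,6,7,9,10,11,12,13,14,15: 00101000111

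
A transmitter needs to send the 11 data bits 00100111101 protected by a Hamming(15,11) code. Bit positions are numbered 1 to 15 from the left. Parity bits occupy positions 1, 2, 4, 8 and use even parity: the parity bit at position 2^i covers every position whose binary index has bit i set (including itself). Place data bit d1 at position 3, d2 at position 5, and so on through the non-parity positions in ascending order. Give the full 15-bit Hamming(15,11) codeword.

Place data bits at non-power-of-two positions: b3=0, b5=0, b6=1, b7=0, b9=0, b10=1, b11=1, b12=1, b13=1, b14=0, b15=1.
p1 = XOR of data positions {3,5,7,9,11,13,15} = 0⊕0⊕0⊕0⊕1⊕1⊕1 = 1
p2 = XOR of data positions {3,6,7,10,11,14,15} = 0⊕1⊕0⊕1⊕1⊕0⊕1 = 0
p4 = XOR of data positions {5,6,7,12,13,14,15} = 0⊕1⊕0⊕1⊕1⊕0⊕1 = 0
p8 = XOR of data positions {9,10,11,12,13,14,15} = 0⊕1⊕1⊕1⊕1⊕0⊕1 = 1
Codeword b1..b15 = 100001010111101

100001010111101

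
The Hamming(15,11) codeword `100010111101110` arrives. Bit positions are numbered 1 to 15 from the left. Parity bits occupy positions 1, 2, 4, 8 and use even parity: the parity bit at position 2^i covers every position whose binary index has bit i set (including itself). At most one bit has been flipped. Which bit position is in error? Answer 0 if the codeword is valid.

7

s1: b1⊕b3⊕b5⊕b7⊕b9⊕b11⊕b13⊕b15 = 1⊕0⊕1⊕1⊕1⊕0⊕1⊕0 = 1
s2: b2⊕b3⊕b6⊕b7⊕b10⊕b11⊕b14⊕b15 = 0⊕0⊕0⊕1⊕1⊕0⊕1⊕0 = 1
s4: b4⊕b5⊕b6⊕b7⊕b12⊕b13⊕b14⊕b15 = 0⊕1⊕0⊕1⊕1⊕1⊕1⊕0 = 1
s8: b8⊕b9⊕b10⊕b11⊕b12⊕b13⊕b14⊕b15 = 1⊕1⊕1⊕0⊕1⊕1⊕1⊕0 = 0
Syndrome (s8...s1) = 0111 → position 7.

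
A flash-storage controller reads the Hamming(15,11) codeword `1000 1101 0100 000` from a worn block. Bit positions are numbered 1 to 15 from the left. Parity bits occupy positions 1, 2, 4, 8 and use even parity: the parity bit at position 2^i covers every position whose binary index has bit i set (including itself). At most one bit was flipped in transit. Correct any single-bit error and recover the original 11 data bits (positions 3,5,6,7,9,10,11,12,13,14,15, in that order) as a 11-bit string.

s1: b1⊕b3⊕b5⊕b7⊕b9⊕b11⊕b13⊕b15 = 1⊕0⊕1⊕0⊕0⊕0⊕0⊕0 = 0
s2: b2⊕b3⊕b6⊕b7⊕b10⊕b11⊕b14⊕b15 = 0⊕0⊕1⊕0⊕1⊕0⊕0⊕0 = 0
s4: b4⊕b5⊕b6⊕b7⊕b12⊕b13⊕b14⊕b15 = 0⊕1⊕1⊕0⊕0⊕0⊕0⊕0 = 0
s8: b8⊕b9⊕b10⊕b11⊕b12⊕b13⊕b14⊕b15 = 1⊕0⊕1⊕0⊕0⊕0⊕0⊕0 = 0
Syndrome (s8...s1) = 0000 → position 0 (no error).
No correction needed.
Data bits at positions 3,5,6,7,9,10,11,12,13,14,15: 01100100000

01100100000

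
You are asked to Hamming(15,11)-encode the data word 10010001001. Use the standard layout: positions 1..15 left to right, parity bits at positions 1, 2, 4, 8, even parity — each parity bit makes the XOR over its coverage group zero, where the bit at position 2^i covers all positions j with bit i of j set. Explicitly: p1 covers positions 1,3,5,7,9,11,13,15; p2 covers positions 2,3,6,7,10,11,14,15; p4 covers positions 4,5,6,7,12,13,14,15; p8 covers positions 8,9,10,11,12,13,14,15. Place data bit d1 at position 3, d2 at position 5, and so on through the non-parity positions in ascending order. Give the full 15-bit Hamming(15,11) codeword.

Place data bits at non-power-of-two positions: b3=1, b5=0, b6=0, b7=1, b9=0, b10=0, b11=0, b12=1, b13=0, b14=0, b15=1.
p1 = XOR of data positions {3,5,7,9,11,13,15} = 1⊕0⊕1⊕0⊕0⊕0⊕1 = 1
p2 = XOR of data positions {3,6,7,10,11,14,15} = 1⊕0⊕1⊕0⊕0⊕0⊕1 = 1
p4 = XOR of data positions {5,6,7,12,13,14,15} = 0⊕0⊕1⊕1⊕0⊕0⊕1 = 1
p8 = XOR of data positions {9,10,11,12,13,14,15} = 0⊕0⊕0⊕1⊕0⊕0⊕1 = 0
Codeword b1..b15 = 111100100001001

111100100001001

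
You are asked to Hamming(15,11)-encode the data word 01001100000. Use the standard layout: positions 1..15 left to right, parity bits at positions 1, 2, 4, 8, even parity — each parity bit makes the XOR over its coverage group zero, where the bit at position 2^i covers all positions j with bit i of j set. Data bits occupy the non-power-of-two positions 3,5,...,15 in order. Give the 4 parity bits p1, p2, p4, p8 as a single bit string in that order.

0110

Place data bits at non-power-of-two positions: b3=0, b5=1, b6=0, b7=0, b9=1, b10=1, b11=0, b12=0, b13=0, b14=0, b15=0.
p1 = XOR of data positions {3,5,7,9,11,13,15} = 0⊕1⊕0⊕1⊕0⊕0⊕0 = 0
p2 = XOR of data positions {3,6,7,10,11,14,15} = 0⊕0⊕0⊕1⊕0⊕0⊕0 = 1
p4 = XOR of data positions {5,6,7,12,13,14,15} = 1⊕0⊕0⊕0⊕0⊕0⊕0 = 1
p8 = XOR of data positions {9,10,11,12,13,14,15} = 1⊕1⊕0⊕0⊕0⊕0⊕0 = 0
Parity bits p1,p2,p4,p8 = 0110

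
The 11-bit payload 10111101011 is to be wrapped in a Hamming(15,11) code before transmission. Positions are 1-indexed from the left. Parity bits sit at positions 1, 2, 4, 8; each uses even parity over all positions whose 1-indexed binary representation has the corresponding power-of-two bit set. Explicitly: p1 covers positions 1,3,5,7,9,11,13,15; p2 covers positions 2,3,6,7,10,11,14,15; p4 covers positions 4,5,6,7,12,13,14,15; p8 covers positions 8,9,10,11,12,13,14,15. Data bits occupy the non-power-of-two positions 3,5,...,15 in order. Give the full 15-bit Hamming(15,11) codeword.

001101111101011

Place data bits at non-power-of-two positions: b3=1, b5=0, b6=1, b7=1, b9=1, b10=1, b11=0, b12=1, b13=0, b14=1, b15=1.
p1 = XOR of data positions {3,5,7,9,11,13,15} = 1⊕0⊕1⊕1⊕0⊕0⊕1 = 0
p2 = XOR of data positions {3,6,7,10,11,14,15} = 1⊕1⊕1⊕1⊕0⊕1⊕1 = 0
p4 = XOR of data positions {5,6,7,12,13,14,15} = 0⊕1⊕1⊕1⊕0⊕1⊕1 = 1
p8 = XOR of data positions {9,10,11,12,13,14,15} = 1⊕1⊕0⊕1⊕0⊕1⊕1 = 1
Codeword b1..b15 = 001101111101011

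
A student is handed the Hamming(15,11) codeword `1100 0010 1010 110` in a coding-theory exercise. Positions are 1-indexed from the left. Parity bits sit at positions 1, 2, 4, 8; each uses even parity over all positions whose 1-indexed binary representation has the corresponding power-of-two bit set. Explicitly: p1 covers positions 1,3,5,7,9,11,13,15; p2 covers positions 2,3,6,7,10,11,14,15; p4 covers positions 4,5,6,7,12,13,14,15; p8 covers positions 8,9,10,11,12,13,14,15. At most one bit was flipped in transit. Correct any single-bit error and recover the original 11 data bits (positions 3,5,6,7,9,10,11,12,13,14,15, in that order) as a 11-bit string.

s1: b1⊕b3⊕b5⊕b7⊕b9⊕b11⊕b13⊕b15 = 1⊕0⊕0⊕1⊕1⊕1⊕1⊕0 = 1
s2: b2⊕b3⊕b6⊕b7⊕b10⊕b11⊕b14⊕b15 = 1⊕0⊕0⊕1⊕0⊕1⊕1⊕0 = 0
s4: b4⊕b5⊕b6⊕b7⊕b12⊕b13⊕b14⊕b15 = 0⊕0⊕0⊕1⊕0⊕1⊕1⊕0 = 1
s8: b8⊕b9⊕b10⊕b11⊕b12⊕b13⊕b14⊕b15 = 0⊕1⊕0⊕1⊕0⊕1⊕1⊕0 = 0
Syndrome (s8...s1) = 0101 → position 5.
Flip bit 5: corrected codeword = 110010101010110
Data bits at positions 3,5,6,7,9,10,11,12,13,14,15: 01011010110

01011010110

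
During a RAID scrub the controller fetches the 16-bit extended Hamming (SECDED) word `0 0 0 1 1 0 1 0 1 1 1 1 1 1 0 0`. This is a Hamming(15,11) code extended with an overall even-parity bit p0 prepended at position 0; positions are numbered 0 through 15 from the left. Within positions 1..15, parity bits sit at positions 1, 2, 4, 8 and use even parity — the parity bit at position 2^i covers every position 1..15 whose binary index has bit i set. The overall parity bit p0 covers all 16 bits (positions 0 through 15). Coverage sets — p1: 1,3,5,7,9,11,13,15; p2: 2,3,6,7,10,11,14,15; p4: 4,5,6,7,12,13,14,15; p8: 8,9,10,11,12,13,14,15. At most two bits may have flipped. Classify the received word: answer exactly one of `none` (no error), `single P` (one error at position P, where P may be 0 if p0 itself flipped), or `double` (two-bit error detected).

single 0

s1: b1⊕b3⊕b5⊕b7⊕b9⊕b11⊕b13⊕b15 = 0⊕1⊕0⊕0⊕1⊕1⊕1⊕0 = 0
s2: b2⊕b3⊕b6⊕b7⊕b10⊕b11⊕b14⊕b15 = 0⊕1⊕1⊕0⊕1⊕1⊕0⊕0 = 0
s4: b4⊕b5⊕b6⊕b7⊕b12⊕b13⊕b14⊕b15 = 1⊕0⊕1⊕0⊕1⊕1⊕0⊕0 = 0
s8: b8⊕b9⊕b10⊕b11⊕b12⊕b13⊕b14⊕b15 = 1⊕1⊕1⊕1⊕1⊕1⊕0⊕0 = 0
Syndrome (s8...s1) = 0000 → position 0 (no error).
Overall parity (XOR of all 16 bits, including p0): 0⊕0⊕0⊕1⊕1⊕0⊕1⊕0⊕1⊕1⊕1⊕1⊕1⊕1⊕0⊕0 = 1
Overall=1, syndrome position=0 → single-bit error at position 0.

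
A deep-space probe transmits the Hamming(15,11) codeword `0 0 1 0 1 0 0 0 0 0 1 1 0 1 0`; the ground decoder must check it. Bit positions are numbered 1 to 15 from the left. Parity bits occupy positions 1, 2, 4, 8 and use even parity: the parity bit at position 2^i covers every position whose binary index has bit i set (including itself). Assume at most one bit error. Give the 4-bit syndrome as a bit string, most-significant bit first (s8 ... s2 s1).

s1: b1⊕b3⊕b5⊕b7⊕b9⊕b11⊕b13⊕b15 = 0⊕1⊕1⊕0⊕0⊕1⊕0⊕0 = 1
s2: b2⊕b3⊕b6⊕b7⊕b10⊕b11⊕b14⊕b15 = 0⊕1⊕0⊕0⊕0⊕1⊕1⊕0 = 1
s4: b4⊕b5⊕b6⊕b7⊕b12⊕b13⊕b14⊕b15 = 0⊕1⊕0⊕0⊕1⊕0⊕1⊕0 = 1
s8: b8⊕b9⊕b10⊕b11⊕b12⊕b13⊕b14⊕b15 = 0⊕0⊕0⊕1⊕1⊕0⊕1⊕0 = 1
Syndrome (s8...s1) = 1111 → position 15.

1111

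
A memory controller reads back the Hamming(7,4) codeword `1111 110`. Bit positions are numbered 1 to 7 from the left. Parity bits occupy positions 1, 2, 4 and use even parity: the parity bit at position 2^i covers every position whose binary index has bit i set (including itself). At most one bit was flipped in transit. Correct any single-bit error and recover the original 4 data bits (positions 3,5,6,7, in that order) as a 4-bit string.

1111

s1: b1⊕b3⊕b5⊕b7 = 1⊕1⊕1⊕0 = 1
s2: b2⊕b3⊕b6⊕b7 = 1⊕1⊕1⊕0 = 1
s4: b4⊕b5⊕b6⊕b7 = 1⊕1⊕1⊕0 = 1
Syndrome (s4...s1) = 111 → position 7.
Flip bit 7: corrected codeword = 1111111
Data bits at positions 3,5,6,7: 1111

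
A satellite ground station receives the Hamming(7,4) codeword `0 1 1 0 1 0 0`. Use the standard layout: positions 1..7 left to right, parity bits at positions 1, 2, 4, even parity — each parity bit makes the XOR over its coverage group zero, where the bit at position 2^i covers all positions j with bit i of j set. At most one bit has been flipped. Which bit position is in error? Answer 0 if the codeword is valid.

s1: b1⊕b3⊕b5⊕b7 = 0⊕1⊕1⊕0 = 0
s2: b2⊕b3⊕b6⊕b7 = 1⊕1⊕0⊕0 = 0
s4: b4⊕b5⊕b6⊕b7 = 0⊕1⊕0⊕0 = 1
Syndrome (s4...s1) = 100 → position 4.

4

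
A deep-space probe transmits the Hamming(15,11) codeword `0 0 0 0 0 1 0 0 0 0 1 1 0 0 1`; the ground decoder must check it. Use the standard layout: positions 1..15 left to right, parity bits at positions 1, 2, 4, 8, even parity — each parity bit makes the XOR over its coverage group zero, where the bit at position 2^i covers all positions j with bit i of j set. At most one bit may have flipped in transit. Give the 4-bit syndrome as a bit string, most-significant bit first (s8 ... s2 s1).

s1: b1⊕b3⊕b5⊕b7⊕b9⊕b11⊕b13⊕b15 = 0⊕0⊕0⊕0⊕0⊕1⊕0⊕1 = 0
s2: b2⊕b3⊕b6⊕b7⊕b10⊕b11⊕b14⊕b15 = 0⊕0⊕1⊕0⊕0⊕1⊕0⊕1 = 1
s4: b4⊕b5⊕b6⊕b7⊕b12⊕b13⊕b14⊕b15 = 0⊕0⊕1⊕0⊕1⊕0⊕0⊕1 = 1
s8: b8⊕b9⊕b10⊕b11⊕b12⊕b13⊕b14⊕b15 = 0⊕0⊕0⊕1⊕1⊕0⊕0⊕1 = 1
Syndrome (s8...s1) = 1110 → position 14.

1110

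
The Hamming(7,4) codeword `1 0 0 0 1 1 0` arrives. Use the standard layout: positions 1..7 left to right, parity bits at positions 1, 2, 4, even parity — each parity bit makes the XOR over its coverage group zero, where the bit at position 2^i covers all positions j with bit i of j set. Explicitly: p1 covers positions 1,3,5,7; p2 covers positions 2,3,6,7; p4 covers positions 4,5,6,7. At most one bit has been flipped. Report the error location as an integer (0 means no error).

2

s1: b1⊕b3⊕b5⊕b7 = 1⊕0⊕1⊕0 = 0
s2: b2⊕b3⊕b6⊕b7 = 0⊕0⊕1⊕0 = 1
s4: b4⊕b5⊕b6⊕b7 = 0⊕1⊕1⊕0 = 0
Syndrome (s4...s1) = 010 → position 2.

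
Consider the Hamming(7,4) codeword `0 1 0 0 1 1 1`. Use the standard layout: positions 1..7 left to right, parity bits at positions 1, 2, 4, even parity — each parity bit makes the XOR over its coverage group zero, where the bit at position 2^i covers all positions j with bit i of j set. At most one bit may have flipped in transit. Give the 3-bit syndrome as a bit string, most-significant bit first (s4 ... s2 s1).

s1: b1⊕b3⊕b5⊕b7 = 0⊕0⊕1⊕1 = 0
s2: b2⊕b3⊕b6⊕b7 = 1⊕0⊕1⊕1 = 1
s4: b4⊕b5⊕b6⊕b7 = 0⊕1⊕1⊕1 = 1
Syndrome (s4...s1) = 110 → position 6.

110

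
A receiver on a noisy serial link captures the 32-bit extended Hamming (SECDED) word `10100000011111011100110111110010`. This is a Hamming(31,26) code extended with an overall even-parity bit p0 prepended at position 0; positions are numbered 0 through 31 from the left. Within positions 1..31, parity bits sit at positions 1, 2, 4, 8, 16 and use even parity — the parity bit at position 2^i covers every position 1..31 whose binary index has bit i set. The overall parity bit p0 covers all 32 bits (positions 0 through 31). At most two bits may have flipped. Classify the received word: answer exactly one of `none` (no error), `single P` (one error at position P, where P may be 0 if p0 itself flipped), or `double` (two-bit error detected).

s1: b1⊕b3⊕b5⊕b7⊕b9⊕b11⊕b13⊕b15⊕b17⊕b19⊕b21⊕b23⊕b25⊕b27⊕b29⊕b31 = 0⊕0⊕0⊕0⊕1⊕1⊕1⊕1⊕1⊕0⊕1⊕1⊕1⊕1⊕0⊕0 = 1
s2: b2⊕b3⊕b6⊕b7⊕b10⊕b11⊕b14⊕b15⊕b18⊕b19⊕b22⊕b23⊕b26⊕b27⊕b30⊕b31 = 1⊕0⊕0⊕0⊕1⊕1⊕0⊕1⊕0⊕0⊕0⊕1⊕1⊕1⊕1⊕0 = 0
s4: b4⊕b5⊕b6⊕b7⊕b12⊕b13⊕b14⊕b15⊕b20⊕b21⊕b22⊕b23⊕b28⊕b29⊕b30⊕b31 = 0⊕0⊕0⊕0⊕1⊕1⊕0⊕1⊕1⊕1⊕0⊕1⊕0⊕0⊕1⊕0 = 1
s8: b8⊕b9⊕b10⊕b11⊕b12⊕b13⊕b14⊕b15⊕b24⊕b25⊕b26⊕b27⊕b28⊕b29⊕b30⊕b31 = 0⊕1⊕1⊕1⊕1⊕1⊕0⊕1⊕1⊕1⊕1⊕1⊕0⊕0⊕1⊕0 = 1
s16: b16⊕b17⊕b18⊕b19⊕b20⊕b21⊕b22⊕b23⊕b24⊕b25⊕b26⊕b27⊕b28⊕b29⊕b30⊕b31 = 1⊕1⊕0⊕0⊕1⊕1⊕0⊕1⊕1⊕1⊕1⊕1⊕0⊕0⊕1⊕0 = 0
Syndrome (s16...s1) = 01101 → position 13.
Overall parity (XOR of all 32 bits, including p0): 1⊕0⊕1⊕0⊕0⊕0⊕0⊕0⊕0⊕1⊕1⊕1⊕1⊕1⊕0⊕1⊕1⊕1⊕0⊕0⊕1⊕1⊕0⊕1⊕1⊕1⊕1⊕1⊕0⊕0⊕1⊕0 = 0
Overall=0, syndrome position=13 → double-bit error detected (uncorrectable).

double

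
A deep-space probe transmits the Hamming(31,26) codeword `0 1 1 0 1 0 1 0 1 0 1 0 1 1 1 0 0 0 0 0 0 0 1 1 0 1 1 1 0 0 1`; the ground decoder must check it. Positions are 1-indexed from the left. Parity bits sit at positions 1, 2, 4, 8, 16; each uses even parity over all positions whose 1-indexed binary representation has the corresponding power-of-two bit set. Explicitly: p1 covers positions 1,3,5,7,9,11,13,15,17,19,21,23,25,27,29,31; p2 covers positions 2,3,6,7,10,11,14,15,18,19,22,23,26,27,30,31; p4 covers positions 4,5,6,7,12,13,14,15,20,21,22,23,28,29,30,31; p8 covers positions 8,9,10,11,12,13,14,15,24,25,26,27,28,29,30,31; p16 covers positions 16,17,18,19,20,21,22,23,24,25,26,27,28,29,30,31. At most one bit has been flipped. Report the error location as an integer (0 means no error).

s1: b1⊕b3⊕b5⊕b7⊕b9⊕b11⊕b13⊕b15⊕b17⊕b19⊕b21⊕b23⊕b25⊕b27⊕b29⊕b31 = 0⊕1⊕1⊕1⊕1⊕1⊕1⊕1⊕0⊕0⊕0⊕1⊕0⊕1⊕0⊕1 = 0
s2: b2⊕b3⊕b6⊕b7⊕b10⊕b11⊕b14⊕b15⊕b18⊕b19⊕b22⊕b23⊕b26⊕b27⊕b30⊕b31 = 1⊕1⊕0⊕1⊕0⊕1⊕1⊕1⊕0⊕0⊕0⊕1⊕1⊕1⊕0⊕1 = 0
s4: b4⊕b5⊕b6⊕b7⊕b12⊕b13⊕b14⊕b15⊕b20⊕b21⊕b22⊕b23⊕b28⊕b29⊕b30⊕b31 = 0⊕1⊕0⊕1⊕0⊕1⊕1⊕1⊕0⊕0⊕0⊕1⊕1⊕0⊕0⊕1 = 0
s8: b8⊕b9⊕b10⊕b11⊕b12⊕b13⊕b14⊕b15⊕b24⊕b25⊕b26⊕b27⊕b28⊕b29⊕b30⊕b31 = 0⊕1⊕0⊕1⊕0⊕1⊕1⊕1⊕1⊕0⊕1⊕1⊕1⊕0⊕0⊕1 = 0
s16: b16⊕b17⊕b18⊕b19⊕b20⊕b21⊕b22⊕b23⊕b24⊕b25⊕b26⊕b27⊕b28⊕b29⊕b30⊕b31 = 0⊕0⊕0⊕0⊕0⊕0⊕0⊕1⊕1⊕0⊕1⊕1⊕1⊕0⊕0⊕1 = 0
Syndrome (s16...s1) = 00000 → position 0 (no error).

0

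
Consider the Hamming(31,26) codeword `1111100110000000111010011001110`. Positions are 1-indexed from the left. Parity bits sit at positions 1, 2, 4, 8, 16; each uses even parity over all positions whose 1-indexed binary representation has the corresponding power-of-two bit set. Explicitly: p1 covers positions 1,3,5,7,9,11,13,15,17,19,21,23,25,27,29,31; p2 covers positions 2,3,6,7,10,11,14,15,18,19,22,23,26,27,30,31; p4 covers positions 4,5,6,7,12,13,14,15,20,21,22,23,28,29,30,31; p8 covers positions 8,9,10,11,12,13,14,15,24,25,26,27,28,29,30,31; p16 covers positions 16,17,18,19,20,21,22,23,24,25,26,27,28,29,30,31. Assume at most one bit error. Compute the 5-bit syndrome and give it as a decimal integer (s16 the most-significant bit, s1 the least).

27

s1: b1⊕b3⊕b5⊕b7⊕b9⊕b11⊕b13⊕b15⊕b17⊕b19⊕b21⊕b23⊕b25⊕b27⊕b29⊕b31 = 1⊕1⊕1⊕0⊕1⊕0⊕0⊕0⊕1⊕1⊕1⊕0⊕1⊕0⊕1⊕0 = 1
s2: b2⊕b3⊕b6⊕b7⊕b10⊕b11⊕b14⊕b15⊕b18⊕b19⊕b22⊕b23⊕b26⊕b27⊕b30⊕b31 = 1⊕1⊕0⊕0⊕0⊕0⊕0⊕0⊕1⊕1⊕0⊕0⊕0⊕0⊕1⊕0 = 1
s4: b4⊕b5⊕b6⊕b7⊕b12⊕b13⊕b14⊕b15⊕b20⊕b21⊕b22⊕b23⊕b28⊕b29⊕b30⊕b31 = 1⊕1⊕0⊕0⊕0⊕0⊕0⊕0⊕0⊕1⊕0⊕0⊕1⊕1⊕1⊕0 = 0
s8: b8⊕b9⊕b10⊕b11⊕b12⊕b13⊕b14⊕b15⊕b24⊕b25⊕b26⊕b27⊕b28⊕b29⊕b30⊕b31 = 1⊕1⊕0⊕0⊕0⊕0⊕0⊕0⊕1⊕1⊕0⊕0⊕1⊕1⊕1⊕0 = 1
s16: b16⊕b17⊕b18⊕b19⊕b20⊕b21⊕b22⊕b23⊕b24⊕b25⊕b26⊕b27⊕b28⊕b29⊕b30⊕b31 = 0⊕1⊕1⊕1⊕0⊕1⊕0⊕0⊕1⊕1⊕0⊕0⊕1⊕1⊕1⊕0 = 1
Syndrome (s16...s1) = 11011 → position 27.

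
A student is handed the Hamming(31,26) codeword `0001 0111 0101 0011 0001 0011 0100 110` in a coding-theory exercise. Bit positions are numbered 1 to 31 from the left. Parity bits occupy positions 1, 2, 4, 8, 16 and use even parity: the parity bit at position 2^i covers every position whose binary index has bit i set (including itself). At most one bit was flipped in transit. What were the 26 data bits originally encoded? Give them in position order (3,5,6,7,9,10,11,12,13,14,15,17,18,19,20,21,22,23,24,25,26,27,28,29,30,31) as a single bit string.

00110101001000101110100110

s1: b1⊕b3⊕b5⊕b7⊕b9⊕b11⊕b13⊕b15⊕b17⊕b19⊕b21⊕b23⊕b25⊕b27⊕b29⊕b31 = 0⊕0⊕0⊕1⊕0⊕0⊕0⊕1⊕0⊕0⊕0⊕1⊕0⊕0⊕1⊕0 = 0
s2: b2⊕b3⊕b6⊕b7⊕b10⊕b11⊕b14⊕b15⊕b18⊕b19⊕b22⊕b23⊕b26⊕b27⊕b30⊕b31 = 0⊕0⊕1⊕1⊕1⊕0⊕0⊕1⊕0⊕0⊕0⊕1⊕1⊕0⊕1⊕0 = 1
s4: b4⊕b5⊕b6⊕b7⊕b12⊕b13⊕b14⊕b15⊕b20⊕b21⊕b22⊕b23⊕b28⊕b29⊕b30⊕b31 = 1⊕0⊕1⊕1⊕1⊕0⊕0⊕1⊕1⊕0⊕0⊕1⊕0⊕1⊕1⊕0 = 1
s8: b8⊕b9⊕b10⊕b11⊕b12⊕b13⊕b14⊕b15⊕b24⊕b25⊕b26⊕b27⊕b28⊕b29⊕b30⊕b31 = 1⊕0⊕1⊕0⊕1⊕0⊕0⊕1⊕1⊕0⊕1⊕0⊕0⊕1⊕1⊕0 = 0
s16: b16⊕b17⊕b18⊕b19⊕b20⊕b21⊕b22⊕b23⊕b24⊕b25⊕b26⊕b27⊕b28⊕b29⊕b30⊕b31 = 1⊕0⊕0⊕0⊕1⊕0⊕0⊕1⊕1⊕0⊕1⊕0⊕0⊕1⊕1⊕0 = 1
Syndrome (s16...s1) = 10110 → position 22.
Flip bit 22: corrected codeword = 0001011101010011000101110100110
Data bits at positions 3,5,6,7,9,10,11,12,13,14,15,17,18,19,20,21,22,23,24,25,26,27,28,29,30,31: 00110101001000101110100110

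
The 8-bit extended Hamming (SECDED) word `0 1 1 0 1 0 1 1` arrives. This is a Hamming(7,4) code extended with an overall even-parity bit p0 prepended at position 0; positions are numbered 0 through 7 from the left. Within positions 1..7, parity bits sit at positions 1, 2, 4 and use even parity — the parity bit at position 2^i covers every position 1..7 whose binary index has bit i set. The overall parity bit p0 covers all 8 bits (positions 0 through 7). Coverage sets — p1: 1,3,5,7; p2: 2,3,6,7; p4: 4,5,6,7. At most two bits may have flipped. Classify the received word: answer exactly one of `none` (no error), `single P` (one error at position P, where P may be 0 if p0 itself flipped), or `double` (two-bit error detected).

s1: b1⊕b3⊕b5⊕b7 = 1⊕0⊕0⊕1 = 0
s2: b2⊕b3⊕b6⊕b7 = 1⊕0⊕1⊕1 = 1
s4: b4⊕b5⊕b6⊕b7 = 1⊕0⊕1⊕1 = 1
Syndrome (s4...s1) = 110 → position 6.
Overall parity (XOR of all 8 bits, including p0): 0⊕1⊕1⊕0⊕1⊕0⊕1⊕1 = 1
Overall=1, syndrome position=6 → single-bit error at position 6.

single 6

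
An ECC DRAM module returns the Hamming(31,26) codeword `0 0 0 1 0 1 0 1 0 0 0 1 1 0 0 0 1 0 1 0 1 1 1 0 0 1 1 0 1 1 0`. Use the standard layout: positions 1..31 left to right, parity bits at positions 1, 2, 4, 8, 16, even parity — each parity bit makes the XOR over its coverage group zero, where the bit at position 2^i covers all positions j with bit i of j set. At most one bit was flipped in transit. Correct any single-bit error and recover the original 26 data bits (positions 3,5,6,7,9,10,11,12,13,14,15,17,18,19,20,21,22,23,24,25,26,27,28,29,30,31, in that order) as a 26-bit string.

s1: b1⊕b3⊕b5⊕b7⊕b9⊕b11⊕b13⊕b15⊕b17⊕b19⊕b21⊕b23⊕b25⊕b27⊕b29⊕b31 = 0⊕0⊕0⊕0⊕0⊕0⊕1⊕0⊕1⊕1⊕1⊕1⊕0⊕1⊕1⊕0 = 1
s2: b2⊕b3⊕b6⊕b7⊕b10⊕b11⊕b14⊕b15⊕b18⊕b19⊕b22⊕b23⊕b26⊕b27⊕b30⊕b31 = 0⊕0⊕1⊕0⊕0⊕0⊕0⊕0⊕0⊕1⊕1⊕1⊕1⊕1⊕1⊕0 = 1
s4: b4⊕b5⊕b6⊕b7⊕b12⊕b13⊕b14⊕b15⊕b20⊕b21⊕b22⊕b23⊕b28⊕b29⊕b30⊕b31 = 1⊕0⊕1⊕0⊕1⊕1⊕0⊕0⊕0⊕1⊕1⊕1⊕0⊕1⊕1⊕0 = 1
s8: b8⊕b9⊕b10⊕b11⊕b12⊕b13⊕b14⊕b15⊕b24⊕b25⊕b26⊕b27⊕b28⊕b29⊕b30⊕b31 = 1⊕0⊕0⊕0⊕1⊕1⊕0⊕0⊕0⊕0⊕1⊕1⊕0⊕1⊕1⊕0 = 1
s16: b16⊕b17⊕b18⊕b19⊕b20⊕b21⊕b22⊕b23⊕b24⊕b25⊕b26⊕b27⊕b28⊕b29⊕b30⊕b31 = 0⊕1⊕0⊕1⊕0⊕1⊕1⊕1⊕0⊕0⊕1⊕1⊕0⊕1⊕1⊕0 = 1
Syndrome (s16...s1) = 11111 → position 31.
Flip bit 31: corrected codeword = 0001010100011000101011100110111
Data bits at positions 3,5,6,7,9,10,11,12,13,14,15,17,18,19,20,21,22,23,24,25,26,27,28,29,30,31: 00100001100101011100110111

00100001100101011100110111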